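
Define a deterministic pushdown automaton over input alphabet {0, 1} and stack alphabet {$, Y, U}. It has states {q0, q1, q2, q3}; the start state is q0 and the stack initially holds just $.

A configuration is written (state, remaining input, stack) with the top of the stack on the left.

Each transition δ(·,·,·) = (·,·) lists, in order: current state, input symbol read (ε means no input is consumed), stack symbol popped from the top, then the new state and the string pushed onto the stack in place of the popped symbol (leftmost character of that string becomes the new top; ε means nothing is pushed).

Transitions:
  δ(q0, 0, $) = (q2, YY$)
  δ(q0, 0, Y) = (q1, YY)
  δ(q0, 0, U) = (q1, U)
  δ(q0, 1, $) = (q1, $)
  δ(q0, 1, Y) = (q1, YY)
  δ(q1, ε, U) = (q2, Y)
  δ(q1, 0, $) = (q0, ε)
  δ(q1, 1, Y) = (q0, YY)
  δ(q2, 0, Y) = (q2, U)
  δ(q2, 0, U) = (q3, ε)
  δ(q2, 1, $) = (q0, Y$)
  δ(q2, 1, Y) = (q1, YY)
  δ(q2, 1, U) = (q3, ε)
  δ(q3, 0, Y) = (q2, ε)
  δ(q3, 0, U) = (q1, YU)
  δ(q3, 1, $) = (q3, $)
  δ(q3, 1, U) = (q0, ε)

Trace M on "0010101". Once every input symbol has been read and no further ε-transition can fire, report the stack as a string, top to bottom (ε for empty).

(q0, 0010101, $)
  read 0, top $: go to q2, push YY$ → (q2, 010101, YY$)
  read 0, top Y: go to q2, push U → (q2, 10101, UY$)
  read 1, top U: go to q3, push ε → (q3, 0101, Y$)
  read 0, top Y: go to q2, push ε → (q2, 101, $)
  read 1, top $: go to q0, push Y$ → (q0, 01, Y$)
  read 0, top Y: go to q1, push YY → (q1, 1, YY$)
  read 1, top Y: go to q0, push YY → (q0, ε, YYY$)
All input consumed in state q0 with stack YYY$.

YYY$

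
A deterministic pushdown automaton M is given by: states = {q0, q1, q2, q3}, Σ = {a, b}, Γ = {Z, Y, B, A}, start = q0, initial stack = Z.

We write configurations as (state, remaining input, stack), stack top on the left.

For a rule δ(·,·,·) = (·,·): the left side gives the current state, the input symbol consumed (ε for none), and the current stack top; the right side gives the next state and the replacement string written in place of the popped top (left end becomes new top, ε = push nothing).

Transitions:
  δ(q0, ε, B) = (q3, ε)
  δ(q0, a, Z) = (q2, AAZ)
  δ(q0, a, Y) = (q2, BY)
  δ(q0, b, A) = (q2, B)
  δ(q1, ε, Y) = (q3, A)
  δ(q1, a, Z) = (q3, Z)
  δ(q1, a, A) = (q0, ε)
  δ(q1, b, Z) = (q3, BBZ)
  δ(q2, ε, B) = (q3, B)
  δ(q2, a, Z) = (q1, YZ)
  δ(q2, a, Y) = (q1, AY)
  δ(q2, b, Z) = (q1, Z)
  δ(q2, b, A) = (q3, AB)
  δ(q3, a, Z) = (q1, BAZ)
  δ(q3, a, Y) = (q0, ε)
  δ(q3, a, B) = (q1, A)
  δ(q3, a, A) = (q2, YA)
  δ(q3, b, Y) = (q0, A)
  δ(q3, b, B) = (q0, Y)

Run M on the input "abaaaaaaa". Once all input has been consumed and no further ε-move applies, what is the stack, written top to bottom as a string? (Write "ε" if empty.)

(q0, abaaaaaaa, Z) ⊢ (q2, baaaaaaa, AAZ) ⊢ (q3, aaaaaaa, ABAZ) ⊢ (q2, aaaaaa, YABAZ) ⊢ (q1, aaaaa, AYABAZ) ⊢ (q0, aaaa, YABAZ) ⊢ (q2, aaa, BYABAZ) ⊢ (q3, aaa, BYABAZ) ⊢ (q1, aa, AYABAZ) ⊢ (q0, a, YABAZ) ⊢ (q2, ε, BYABAZ) ⊢ (q3, ε, BYABAZ)
All input consumed in state q3 with stack BYABAZ.

BYABAZ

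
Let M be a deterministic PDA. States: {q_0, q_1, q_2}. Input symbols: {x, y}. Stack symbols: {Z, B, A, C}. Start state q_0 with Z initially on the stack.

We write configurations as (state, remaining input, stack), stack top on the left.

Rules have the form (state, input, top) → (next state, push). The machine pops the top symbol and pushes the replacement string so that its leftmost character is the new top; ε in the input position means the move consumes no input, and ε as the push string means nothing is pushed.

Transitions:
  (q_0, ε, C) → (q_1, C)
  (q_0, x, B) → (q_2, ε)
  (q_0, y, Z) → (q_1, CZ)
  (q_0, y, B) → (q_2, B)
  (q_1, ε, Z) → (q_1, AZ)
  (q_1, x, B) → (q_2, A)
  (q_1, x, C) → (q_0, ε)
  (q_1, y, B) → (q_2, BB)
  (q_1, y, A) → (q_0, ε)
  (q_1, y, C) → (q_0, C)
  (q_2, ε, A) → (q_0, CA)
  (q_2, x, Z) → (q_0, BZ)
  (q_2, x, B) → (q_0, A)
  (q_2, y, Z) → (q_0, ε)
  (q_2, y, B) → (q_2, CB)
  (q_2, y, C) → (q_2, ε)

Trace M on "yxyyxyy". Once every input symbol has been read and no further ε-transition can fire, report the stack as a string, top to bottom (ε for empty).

(q_0, yxyyxyy, Z)
  read y, top Z: go to q_1, push CZ → (q_1, xyyxyy, CZ)
  read x, top C: go to q_0, push ε → (q_0, yyxyy, Z)
  read y, top Z: go to q_1, push CZ → (q_1, yxyy, CZ)
  read y, top C: go to q_0, push C → (q_0, xyy, CZ)
  ε-move, top C: go to q_1, push C → (q_1, xyy, CZ)
  read x, top C: go to q_0, push ε → (q_0, yy, Z)
  read y, top Z: go to q_1, push CZ → (q_1, y, CZ)
  read y, top C: go to q_0, push C → (q_0, ε, CZ)
  ε-move, top C: go to q_1, push C → (q_1, ε, CZ)
All input consumed in state q_1 with stack CZ.

CZ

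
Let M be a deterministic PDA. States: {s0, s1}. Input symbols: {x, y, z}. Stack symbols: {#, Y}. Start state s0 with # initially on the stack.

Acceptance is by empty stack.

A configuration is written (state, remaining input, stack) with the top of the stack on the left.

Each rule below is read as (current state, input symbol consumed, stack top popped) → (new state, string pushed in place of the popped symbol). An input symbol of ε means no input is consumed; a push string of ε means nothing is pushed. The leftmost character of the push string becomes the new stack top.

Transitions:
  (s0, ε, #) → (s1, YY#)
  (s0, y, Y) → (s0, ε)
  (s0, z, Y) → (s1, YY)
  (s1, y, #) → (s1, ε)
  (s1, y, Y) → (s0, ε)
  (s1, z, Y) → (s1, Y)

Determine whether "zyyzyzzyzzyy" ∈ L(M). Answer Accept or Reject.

Reject

(s0, zyyzyzzyzzyy, #)
  ε-move, top #: go to s1, push YY# → (s1, zyyzyzzyzzyy, YY#)
  read z, top Y: go to s1, push Y → (s1, yyzyzzyzzyy, YY#)
  read y, top Y: go to s0, push ε → (s0, yzyzzyzzyy, Y#)
  read y, top Y: go to s0, push ε → (s0, zyzzyzzyy, #)
  ε-move, top #: go to s1, push YY# → (s1, zyzzyzzyy, YY#)
  read z, top Y: go to s1, push Y → (s1, yzzyzzyy, YY#)
  read y, top Y: go to s0, push ε → (s0, zzyzzyy, Y#)
  read z, top Y: go to s1, push YY → (s1, zyzzyy, YY#)
  read z, top Y: go to s1, push Y → (s1, yzzyy, YY#)
  read y, top Y: go to s0, push ε → (s0, zzyy, Y#)
  read z, top Y: go to s1, push YY → (s1, zyy, YY#)
  read z, top Y: go to s1, push Y → (s1, yy, YY#)
  read y, top Y: go to s0, push ε → (s0, y, Y#)
  read y, top Y: go to s0, push ε → (s0, ε, #)
  ε-move, top #: go to s1, push YY# → (s1, ε, YY#)
All input consumed; stack is YY#, not empty, and no further ε-move applies.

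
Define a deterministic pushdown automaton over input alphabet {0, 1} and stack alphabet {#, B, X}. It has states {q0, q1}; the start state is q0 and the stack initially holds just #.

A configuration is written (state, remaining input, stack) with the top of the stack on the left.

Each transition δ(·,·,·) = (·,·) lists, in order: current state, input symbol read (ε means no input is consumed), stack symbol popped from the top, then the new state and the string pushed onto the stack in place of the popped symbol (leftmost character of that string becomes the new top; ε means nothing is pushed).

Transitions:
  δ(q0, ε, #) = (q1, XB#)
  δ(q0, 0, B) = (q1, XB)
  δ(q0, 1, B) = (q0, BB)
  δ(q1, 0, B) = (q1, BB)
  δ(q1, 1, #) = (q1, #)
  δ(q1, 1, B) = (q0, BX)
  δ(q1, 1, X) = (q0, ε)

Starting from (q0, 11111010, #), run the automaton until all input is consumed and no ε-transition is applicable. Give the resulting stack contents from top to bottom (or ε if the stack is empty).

(q0, 11111010, #) ⊢ (q1, 11111010, XB#) ⊢ (q0, 1111010, B#) ⊢ (q0, 111010, BB#) ⊢ (q0, 11010, BBB#) ⊢ (q0, 1010, BBBB#) ⊢ (q0, 010, BBBBB#) ⊢ (q1, 10, XBBBBB#) ⊢ (q0, 0, BBBBB#) ⊢ (q1, ε, XBBBBB#)
All input consumed in state q1 with stack XBBBBB#.

XBBBBB#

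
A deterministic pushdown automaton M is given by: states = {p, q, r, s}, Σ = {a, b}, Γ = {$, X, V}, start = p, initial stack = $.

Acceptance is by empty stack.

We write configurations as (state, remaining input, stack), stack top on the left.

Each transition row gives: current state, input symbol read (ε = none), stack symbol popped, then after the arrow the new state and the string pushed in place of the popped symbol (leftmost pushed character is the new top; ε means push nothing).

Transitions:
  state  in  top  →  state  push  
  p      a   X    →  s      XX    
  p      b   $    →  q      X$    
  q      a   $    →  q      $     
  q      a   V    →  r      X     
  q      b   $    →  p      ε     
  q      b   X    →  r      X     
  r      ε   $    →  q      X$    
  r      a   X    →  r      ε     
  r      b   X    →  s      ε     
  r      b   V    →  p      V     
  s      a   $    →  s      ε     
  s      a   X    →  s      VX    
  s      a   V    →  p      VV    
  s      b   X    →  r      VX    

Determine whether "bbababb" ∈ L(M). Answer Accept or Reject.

Reject

(p, bbababb, $)
  read b, top $: go to q, push X$ → (q, bababb, X$)
  read b, top X: go to r, push X → (r, ababb, X$)
  read a, top X: go to r, push ε → (r, babb, $)
  ε-move, top $: go to q, push X$ → (q, babb, X$)
  read b, top X: go to r, push X → (r, abb, X$)
  read a, top X: go to r, push ε → (r, bb, $)
  ε-move, top $: go to q, push X$ → (q, bb, X$)
  read b, top X: go to r, push X → (r, b, X$)
  read b, top X: go to s, push ε → (s, ε, $)
All input consumed; stack is $, not empty, and no further ε-move applies.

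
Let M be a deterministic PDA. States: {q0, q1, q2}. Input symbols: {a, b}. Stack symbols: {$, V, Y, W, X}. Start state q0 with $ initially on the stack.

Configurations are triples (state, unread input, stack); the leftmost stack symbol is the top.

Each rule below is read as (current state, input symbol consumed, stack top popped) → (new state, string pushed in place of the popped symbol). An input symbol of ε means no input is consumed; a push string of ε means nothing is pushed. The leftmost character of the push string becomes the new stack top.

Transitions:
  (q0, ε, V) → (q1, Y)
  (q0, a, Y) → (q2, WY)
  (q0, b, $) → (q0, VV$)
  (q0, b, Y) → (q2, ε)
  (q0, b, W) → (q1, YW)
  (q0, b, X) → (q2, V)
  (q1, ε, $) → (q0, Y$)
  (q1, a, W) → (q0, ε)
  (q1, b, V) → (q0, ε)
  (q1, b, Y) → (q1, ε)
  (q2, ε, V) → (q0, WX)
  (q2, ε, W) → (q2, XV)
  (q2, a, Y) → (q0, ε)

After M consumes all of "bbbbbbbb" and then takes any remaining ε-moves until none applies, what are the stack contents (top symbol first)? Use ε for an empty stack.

V$

(q0, bbbbbbbb, $) ⊢ (q0, bbbbbbb, VV$) ⊢ (q1, bbbbbbb, YV$) ⊢ (q1, bbbbbb, V$) ⊢ (q0, bbbbb, $) ⊢ (q0, bbbb, VV$) ⊢ (q1, bbbb, YV$) ⊢ (q1, bbb, V$) ⊢ (q0, bb, $) ⊢ (q0, b, VV$) ⊢ (q1, b, YV$) ⊢ (q1, ε, V$)
All input consumed in state q1 with stack V$.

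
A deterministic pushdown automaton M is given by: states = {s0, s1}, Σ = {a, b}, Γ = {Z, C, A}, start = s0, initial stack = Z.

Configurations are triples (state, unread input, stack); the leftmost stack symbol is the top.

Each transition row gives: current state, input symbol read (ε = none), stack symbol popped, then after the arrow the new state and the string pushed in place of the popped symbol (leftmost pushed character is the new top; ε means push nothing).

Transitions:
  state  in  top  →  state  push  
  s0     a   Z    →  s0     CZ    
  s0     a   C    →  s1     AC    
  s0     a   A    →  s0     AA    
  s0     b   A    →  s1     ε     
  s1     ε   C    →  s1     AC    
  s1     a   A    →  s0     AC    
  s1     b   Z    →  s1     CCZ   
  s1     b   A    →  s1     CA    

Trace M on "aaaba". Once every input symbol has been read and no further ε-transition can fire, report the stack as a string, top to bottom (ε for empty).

(s0, aaaba, Z)
  read a, top Z: go to s0, push CZ → (s0, aaba, CZ)
  read a, top C: go to s1, push AC → (s1, aba, ACZ)
  read a, top A: go to s0, push AC → (s0, ba, ACCZ)
  read b, top A: go to s1, push ε → (s1, a, CCZ)
  ε-move, top C: go to s1, push AC → (s1, a, ACCZ)
  read a, top A: go to s0, push AC → (s0, ε, ACCCZ)
All input consumed in state s0 with stack ACCCZ.

ACCCZ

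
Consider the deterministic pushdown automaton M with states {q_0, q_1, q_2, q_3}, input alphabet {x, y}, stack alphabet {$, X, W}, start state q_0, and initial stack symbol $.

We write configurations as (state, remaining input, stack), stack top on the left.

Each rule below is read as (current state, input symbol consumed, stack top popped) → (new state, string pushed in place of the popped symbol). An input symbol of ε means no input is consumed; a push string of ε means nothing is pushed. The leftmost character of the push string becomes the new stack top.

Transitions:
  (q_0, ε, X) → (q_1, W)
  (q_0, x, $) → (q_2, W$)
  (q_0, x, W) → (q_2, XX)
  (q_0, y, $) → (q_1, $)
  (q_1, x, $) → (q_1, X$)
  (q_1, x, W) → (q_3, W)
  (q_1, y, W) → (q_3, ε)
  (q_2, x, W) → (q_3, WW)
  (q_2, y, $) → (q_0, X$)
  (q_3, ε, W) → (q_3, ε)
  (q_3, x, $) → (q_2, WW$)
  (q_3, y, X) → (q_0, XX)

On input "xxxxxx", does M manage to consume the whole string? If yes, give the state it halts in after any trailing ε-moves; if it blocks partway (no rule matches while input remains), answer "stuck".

(q_0, xxxxxx, $)
  read x, top $: go to q_2, push W$ → (q_2, xxxxx, W$)
  read x, top W: go to q_3, push WW → (q_3, xxxx, WW$)
  ε-move, top W: go to q_3, push ε → (q_3, xxxx, W$)
  ε-move, top W: go to q_3, push ε → (q_3, xxxx, $)
  read x, top $: go to q_2, push WW$ → (q_2, xxx, WW$)
  read x, top W: go to q_3, push WW → (q_3, xx, WWW$)
  ε-move, top W: go to q_3, push ε → (q_3, xx, WW$)
  ε-move, top W: go to q_3, push ε → (q_3, xx, W$)
  ε-move, top W: go to q_3, push ε → (q_3, xx, $)
  read x, top $: go to q_2, push WW$ → (q_2, x, WW$)
  read x, top W: go to q_3, push WW → (q_3, ε, WWW$)
  ε-move, top W: go to q_3, push ε → (q_3, ε, WW$)
  ε-move, top W: go to q_3, push ε → (q_3, ε, W$)
  ε-move, top W: go to q_3, push ε → (q_3, ε, $)
All input consumed; M is in state q_3.

q_3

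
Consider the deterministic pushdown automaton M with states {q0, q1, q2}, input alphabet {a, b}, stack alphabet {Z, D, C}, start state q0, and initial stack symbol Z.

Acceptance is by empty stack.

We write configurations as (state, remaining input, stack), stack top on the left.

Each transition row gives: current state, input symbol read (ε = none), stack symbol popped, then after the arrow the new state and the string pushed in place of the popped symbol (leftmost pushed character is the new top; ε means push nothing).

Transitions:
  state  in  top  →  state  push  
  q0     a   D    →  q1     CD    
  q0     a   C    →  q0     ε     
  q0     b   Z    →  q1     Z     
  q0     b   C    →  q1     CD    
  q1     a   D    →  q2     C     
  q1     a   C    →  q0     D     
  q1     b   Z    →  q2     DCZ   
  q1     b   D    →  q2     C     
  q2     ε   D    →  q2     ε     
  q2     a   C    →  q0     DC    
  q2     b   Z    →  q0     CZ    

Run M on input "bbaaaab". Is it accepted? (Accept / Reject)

(q0, bbaaaab, Z) ⊢ (q1, baaaab, Z) ⊢ (q2, aaaab, DCZ) ⊢ (q2, aaaab, CZ) ⊢ (q0, aaab, DCZ) ⊢ (q1, aab, CDCZ) ⊢ (q0, ab, DDCZ) ⊢ (q1, b, CDDCZ)
No transition applies at (q1, b, CDDCZ); input not fully consumed.

Reject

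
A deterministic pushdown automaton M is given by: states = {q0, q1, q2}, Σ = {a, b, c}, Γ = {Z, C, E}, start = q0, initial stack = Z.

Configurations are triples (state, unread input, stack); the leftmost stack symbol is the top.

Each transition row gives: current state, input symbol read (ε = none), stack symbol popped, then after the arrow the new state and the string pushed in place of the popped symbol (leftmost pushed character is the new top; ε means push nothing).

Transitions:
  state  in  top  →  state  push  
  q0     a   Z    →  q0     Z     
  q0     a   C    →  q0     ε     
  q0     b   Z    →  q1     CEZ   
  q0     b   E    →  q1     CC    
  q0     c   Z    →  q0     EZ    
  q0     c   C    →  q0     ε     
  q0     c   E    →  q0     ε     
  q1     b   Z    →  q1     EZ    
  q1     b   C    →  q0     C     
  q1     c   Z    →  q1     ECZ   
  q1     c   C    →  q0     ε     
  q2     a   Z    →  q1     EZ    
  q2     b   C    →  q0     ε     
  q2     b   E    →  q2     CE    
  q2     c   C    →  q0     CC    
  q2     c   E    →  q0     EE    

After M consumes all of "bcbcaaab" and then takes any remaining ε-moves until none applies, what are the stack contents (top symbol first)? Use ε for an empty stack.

CEZ

(q0, bcbcaaab, Z) ⊢ (q1, cbcaaab, CEZ) ⊢ (q0, bcaaab, EZ) ⊢ (q1, caaab, CCZ) ⊢ (q0, aaab, CZ) ⊢ (q0, aab, Z) ⊢ (q0, ab, Z) ⊢ (q0, b, Z) ⊢ (q1, ε, CEZ)
All input consumed in state q1 with stack CEZ.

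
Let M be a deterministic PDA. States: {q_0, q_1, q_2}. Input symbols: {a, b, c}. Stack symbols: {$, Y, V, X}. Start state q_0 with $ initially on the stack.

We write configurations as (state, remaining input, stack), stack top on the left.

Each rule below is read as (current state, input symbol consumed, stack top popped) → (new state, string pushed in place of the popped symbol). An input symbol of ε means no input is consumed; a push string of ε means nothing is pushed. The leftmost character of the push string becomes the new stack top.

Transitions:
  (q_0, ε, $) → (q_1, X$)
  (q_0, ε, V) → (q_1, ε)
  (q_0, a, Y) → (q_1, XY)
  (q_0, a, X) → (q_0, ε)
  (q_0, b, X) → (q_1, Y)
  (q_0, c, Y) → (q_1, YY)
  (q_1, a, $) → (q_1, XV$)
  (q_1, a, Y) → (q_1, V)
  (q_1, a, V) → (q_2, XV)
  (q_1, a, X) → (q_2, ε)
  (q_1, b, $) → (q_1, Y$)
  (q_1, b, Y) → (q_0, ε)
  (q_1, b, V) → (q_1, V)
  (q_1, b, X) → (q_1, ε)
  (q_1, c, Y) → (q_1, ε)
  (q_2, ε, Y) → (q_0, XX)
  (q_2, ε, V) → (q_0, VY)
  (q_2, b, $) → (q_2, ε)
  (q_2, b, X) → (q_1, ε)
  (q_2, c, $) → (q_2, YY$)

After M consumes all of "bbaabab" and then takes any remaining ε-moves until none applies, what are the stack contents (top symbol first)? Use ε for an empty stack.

(q_0, bbaabab, $)
  ε-move, top $: go to q_1, push X$ → (q_1, bbaabab, X$)
  read b, top X: go to q_1, push ε → (q_1, baabab, $)
  read b, top $: go to q_1, push Y$ → (q_1, aabab, Y$)
  read a, top Y: go to q_1, push V → (q_1, abab, V$)
  read a, top V: go to q_2, push XV → (q_2, bab, XV$)
  read b, top X: go to q_1, push ε → (q_1, ab, V$)
  read a, top V: go to q_2, push XV → (q_2, b, XV$)
  read b, top X: go to q_1, push ε → (q_1, ε, V$)
All input consumed in state q_1 with stack V$.

V$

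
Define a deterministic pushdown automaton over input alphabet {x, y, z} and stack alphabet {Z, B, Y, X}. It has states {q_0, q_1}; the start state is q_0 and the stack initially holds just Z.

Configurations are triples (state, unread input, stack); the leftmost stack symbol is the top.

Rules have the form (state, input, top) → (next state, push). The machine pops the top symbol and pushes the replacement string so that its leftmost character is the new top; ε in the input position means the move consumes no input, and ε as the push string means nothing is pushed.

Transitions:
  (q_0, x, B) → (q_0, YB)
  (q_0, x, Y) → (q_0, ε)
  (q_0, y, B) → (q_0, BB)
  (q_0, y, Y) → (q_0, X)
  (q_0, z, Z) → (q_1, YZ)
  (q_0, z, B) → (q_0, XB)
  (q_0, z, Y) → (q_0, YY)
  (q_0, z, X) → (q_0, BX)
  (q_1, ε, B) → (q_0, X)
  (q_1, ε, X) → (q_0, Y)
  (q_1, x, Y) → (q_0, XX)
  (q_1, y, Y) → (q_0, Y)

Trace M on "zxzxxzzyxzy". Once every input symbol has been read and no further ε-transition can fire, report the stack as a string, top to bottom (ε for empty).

(q_0, zxzxxzzyxzy, Z)
  read z, top Z: go to q_1, push YZ → (q_1, xzxxzzyxzy, YZ)
  read x, top Y: go to q_0, push XX → (q_0, zxxzzyxzy, XXZ)
  read z, top X: go to q_0, push BX → (q_0, xxzzyxzy, BXXZ)
  read x, top B: go to q_0, push YB → (q_0, xzzyxzy, YBXXZ)
  read x, top Y: go to q_0, push ε → (q_0, zzyxzy, BXXZ)
  read z, top B: go to q_0, push XB → (q_0, zyxzy, XBXXZ)
  read z, top X: go to q_0, push BX → (q_0, yxzy, BXBXXZ)
  read y, top B: go to q_0, push BB → (q_0, xzy, BBXBXXZ)
  read x, top B: go to q_0, push YB → (q_0, zy, YBBXBXXZ)
  read z, top Y: go to q_0, push YY → (q_0, y, YYBBXBXXZ)
  read y, top Y: go to q_0, push X → (q_0, ε, XYBBXBXXZ)
All input consumed in state q_0 with stack XYBBXBXXZ.

XYBBXBXXZ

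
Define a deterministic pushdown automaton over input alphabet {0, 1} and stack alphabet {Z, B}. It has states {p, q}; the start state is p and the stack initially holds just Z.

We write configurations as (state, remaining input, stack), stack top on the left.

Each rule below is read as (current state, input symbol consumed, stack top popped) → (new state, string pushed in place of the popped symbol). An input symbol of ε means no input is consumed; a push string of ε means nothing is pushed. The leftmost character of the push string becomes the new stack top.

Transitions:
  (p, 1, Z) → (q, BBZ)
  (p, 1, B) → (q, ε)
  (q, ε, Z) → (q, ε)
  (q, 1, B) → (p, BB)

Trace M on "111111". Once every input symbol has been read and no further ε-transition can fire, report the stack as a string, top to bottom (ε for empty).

BBBZ

(p, 111111, Z)
  read 1, top Z: go to q, push BBZ → (q, 11111, BBZ)
  read 1, top B: go to p, push BB → (p, 1111, BBBZ)
  read 1, top B: go to q, push ε → (q, 111, BBZ)
  read 1, top B: go to p, push BB → (p, 11, BBBZ)
  read 1, top B: go to q, push ε → (q, 1, BBZ)
  read 1, top B: go to p, push BB → (p, ε, BBBZ)
All input consumed in state p with stack BBBZ.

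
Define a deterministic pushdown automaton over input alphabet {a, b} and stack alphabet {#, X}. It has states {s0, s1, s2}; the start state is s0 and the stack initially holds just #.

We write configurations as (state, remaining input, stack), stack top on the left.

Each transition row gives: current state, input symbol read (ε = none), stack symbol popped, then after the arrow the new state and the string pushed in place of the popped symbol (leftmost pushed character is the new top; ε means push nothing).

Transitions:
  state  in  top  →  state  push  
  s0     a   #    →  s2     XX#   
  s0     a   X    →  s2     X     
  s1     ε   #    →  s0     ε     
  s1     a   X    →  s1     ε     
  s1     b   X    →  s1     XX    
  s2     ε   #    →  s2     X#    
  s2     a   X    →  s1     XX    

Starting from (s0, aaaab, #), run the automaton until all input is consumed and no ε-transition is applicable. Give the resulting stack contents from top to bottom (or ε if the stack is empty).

XX#

(s0, aaaab, #)
  read a, top #: go to s2, push XX# → (s2, aaab, XX#)
  read a, top X: go to s1, push XX → (s1, aab, XXX#)
  read a, top X: go to s1, push ε → (s1, ab, XX#)
  read a, top X: go to s1, push ε → (s1, b, X#)
  read b, top X: go to s1, push XX → (s1, ε, XX#)
All input consumed in state s1 with stack XX#.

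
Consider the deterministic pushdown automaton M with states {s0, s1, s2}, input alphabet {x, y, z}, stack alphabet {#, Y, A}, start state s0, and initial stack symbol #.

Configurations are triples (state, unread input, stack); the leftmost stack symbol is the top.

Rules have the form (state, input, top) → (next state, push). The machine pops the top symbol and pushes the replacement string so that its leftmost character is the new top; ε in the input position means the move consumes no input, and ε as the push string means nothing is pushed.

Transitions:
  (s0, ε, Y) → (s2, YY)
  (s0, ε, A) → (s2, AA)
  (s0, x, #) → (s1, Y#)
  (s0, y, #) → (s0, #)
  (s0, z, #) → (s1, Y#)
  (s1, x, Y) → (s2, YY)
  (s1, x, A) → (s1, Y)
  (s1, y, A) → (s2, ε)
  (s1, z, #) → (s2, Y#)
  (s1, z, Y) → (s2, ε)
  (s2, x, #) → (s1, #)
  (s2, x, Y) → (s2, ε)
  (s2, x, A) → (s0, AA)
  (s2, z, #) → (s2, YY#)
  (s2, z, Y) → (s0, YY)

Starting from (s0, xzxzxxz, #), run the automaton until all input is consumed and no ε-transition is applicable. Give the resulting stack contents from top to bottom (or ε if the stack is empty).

(s0, xzxzxxz, #)
  read x, top #: go to s1, push Y# → (s1, zxzxxz, Y#)
  read z, top Y: go to s2, push ε → (s2, xzxxz, #)
  read x, top #: go to s1, push # → (s1, zxxz, #)
  read z, top #: go to s2, push Y# → (s2, xxz, Y#)
  read x, top Y: go to s2, push ε → (s2, xz, #)
  read x, top #: go to s1, push # → (s1, z, #)
  read z, top #: go to s2, push Y# → (s2, ε, Y#)
All input consumed in state s2 with stack Y#.

Y#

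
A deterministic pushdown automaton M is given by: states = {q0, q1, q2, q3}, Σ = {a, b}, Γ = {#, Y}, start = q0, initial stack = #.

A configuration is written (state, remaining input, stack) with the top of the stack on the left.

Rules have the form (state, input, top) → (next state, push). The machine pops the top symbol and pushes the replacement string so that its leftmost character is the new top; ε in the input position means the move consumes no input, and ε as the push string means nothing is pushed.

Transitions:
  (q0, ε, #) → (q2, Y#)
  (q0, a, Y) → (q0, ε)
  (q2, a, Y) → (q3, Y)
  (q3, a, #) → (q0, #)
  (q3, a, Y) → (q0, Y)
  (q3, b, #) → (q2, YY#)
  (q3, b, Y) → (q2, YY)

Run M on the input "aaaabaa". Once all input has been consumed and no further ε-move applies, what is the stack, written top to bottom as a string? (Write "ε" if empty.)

YY#

(q0, aaaabaa, #)
  ε-move, top #: go to q2, push Y# → (q2, aaaabaa, Y#)
  read a, top Y: go to q3, push Y → (q3, aaabaa, Y#)
  read a, top Y: go to q0, push Y → (q0, aabaa, Y#)
  read a, top Y: go to q0, push ε → (q0, abaa, #)
  ε-move, top #: go to q2, push Y# → (q2, abaa, Y#)
  read a, top Y: go to q3, push Y → (q3, baa, Y#)
  read b, top Y: go to q2, push YY → (q2, aa, YY#)
  read a, top Y: go to q3, push Y → (q3, a, YY#)
  read a, top Y: go to q0, push Y → (q0, ε, YY#)
All input consumed in state q0 with stack YY#.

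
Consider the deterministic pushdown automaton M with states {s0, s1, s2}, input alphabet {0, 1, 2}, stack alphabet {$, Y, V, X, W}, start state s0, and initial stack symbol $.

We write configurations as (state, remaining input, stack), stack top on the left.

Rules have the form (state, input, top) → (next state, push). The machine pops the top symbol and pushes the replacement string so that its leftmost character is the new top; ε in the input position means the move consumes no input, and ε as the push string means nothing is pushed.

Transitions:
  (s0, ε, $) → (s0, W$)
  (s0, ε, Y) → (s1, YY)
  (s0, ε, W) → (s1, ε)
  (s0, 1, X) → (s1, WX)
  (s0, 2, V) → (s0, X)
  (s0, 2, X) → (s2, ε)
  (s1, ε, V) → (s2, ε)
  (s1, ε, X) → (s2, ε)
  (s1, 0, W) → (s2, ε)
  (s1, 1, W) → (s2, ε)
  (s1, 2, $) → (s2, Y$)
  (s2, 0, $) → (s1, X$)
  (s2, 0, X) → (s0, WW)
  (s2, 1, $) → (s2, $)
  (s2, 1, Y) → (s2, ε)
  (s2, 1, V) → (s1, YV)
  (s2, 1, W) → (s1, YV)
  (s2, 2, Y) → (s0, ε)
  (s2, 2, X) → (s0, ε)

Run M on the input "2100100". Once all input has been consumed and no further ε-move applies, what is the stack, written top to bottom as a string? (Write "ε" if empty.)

$

(s0, 2100100, $) ⊢ (s0, 2100100, W$) ⊢ (s1, 2100100, $) ⊢ (s2, 100100, Y$) ⊢ (s2, 00100, $) ⊢ (s1, 0100, X$) ⊢ (s2, 0100, $) ⊢ (s1, 100, X$) ⊢ (s2, 100, $) ⊢ (s2, 00, $) ⊢ (s1, 0, X$) ⊢ (s2, 0, $) ⊢ (s1, ε, X$) ⊢ (s2, ε, $)
All input consumed in state s2 with stack $.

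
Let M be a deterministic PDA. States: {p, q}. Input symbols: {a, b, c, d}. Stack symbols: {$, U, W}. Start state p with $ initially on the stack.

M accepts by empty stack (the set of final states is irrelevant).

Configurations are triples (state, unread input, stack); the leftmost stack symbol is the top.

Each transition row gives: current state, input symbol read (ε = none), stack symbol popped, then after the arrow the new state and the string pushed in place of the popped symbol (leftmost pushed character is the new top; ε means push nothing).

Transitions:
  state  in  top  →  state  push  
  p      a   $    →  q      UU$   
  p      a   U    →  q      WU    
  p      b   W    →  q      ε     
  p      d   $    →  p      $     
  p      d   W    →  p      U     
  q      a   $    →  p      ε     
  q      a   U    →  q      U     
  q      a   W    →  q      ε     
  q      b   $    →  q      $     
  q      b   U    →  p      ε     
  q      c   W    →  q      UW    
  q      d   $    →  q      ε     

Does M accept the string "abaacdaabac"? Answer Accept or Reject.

(p, abaacdaabac, $)
  read a, top $: go to q, push UU$ → (q, baacdaabac, UU$)
  read b, top U: go to p, push ε → (p, aacdaabac, U$)
  read a, top U: go to q, push WU → (q, acdaabac, WU$)
  read a, top W: go to q, push ε → (q, cdaabac, U$)
No transition applies at (q, cdaabac, U$); input not fully consumed.

Reject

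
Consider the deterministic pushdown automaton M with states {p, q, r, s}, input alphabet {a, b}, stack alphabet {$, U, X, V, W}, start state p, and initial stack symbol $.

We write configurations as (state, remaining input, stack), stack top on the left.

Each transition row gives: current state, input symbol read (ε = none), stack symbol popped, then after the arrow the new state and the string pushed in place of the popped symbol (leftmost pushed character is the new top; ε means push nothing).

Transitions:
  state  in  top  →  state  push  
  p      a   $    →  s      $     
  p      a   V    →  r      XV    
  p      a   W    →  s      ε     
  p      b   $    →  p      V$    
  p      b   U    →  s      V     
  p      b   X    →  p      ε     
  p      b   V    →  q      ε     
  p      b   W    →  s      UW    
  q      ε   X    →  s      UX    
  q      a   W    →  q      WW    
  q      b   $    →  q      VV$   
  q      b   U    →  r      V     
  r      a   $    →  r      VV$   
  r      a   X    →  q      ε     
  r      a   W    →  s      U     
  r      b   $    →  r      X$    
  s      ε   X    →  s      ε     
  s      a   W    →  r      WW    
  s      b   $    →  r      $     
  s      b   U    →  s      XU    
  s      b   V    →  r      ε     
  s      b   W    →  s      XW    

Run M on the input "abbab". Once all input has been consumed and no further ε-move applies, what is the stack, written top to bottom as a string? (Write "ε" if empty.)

VV$

(p, abbab, $) ⊢ (s, bbab, $) ⊢ (r, bab, $) ⊢ (r, ab, X$) ⊢ (q, b, $) ⊢ (q, ε, VV$)
All input consumed in state q with stack VV$.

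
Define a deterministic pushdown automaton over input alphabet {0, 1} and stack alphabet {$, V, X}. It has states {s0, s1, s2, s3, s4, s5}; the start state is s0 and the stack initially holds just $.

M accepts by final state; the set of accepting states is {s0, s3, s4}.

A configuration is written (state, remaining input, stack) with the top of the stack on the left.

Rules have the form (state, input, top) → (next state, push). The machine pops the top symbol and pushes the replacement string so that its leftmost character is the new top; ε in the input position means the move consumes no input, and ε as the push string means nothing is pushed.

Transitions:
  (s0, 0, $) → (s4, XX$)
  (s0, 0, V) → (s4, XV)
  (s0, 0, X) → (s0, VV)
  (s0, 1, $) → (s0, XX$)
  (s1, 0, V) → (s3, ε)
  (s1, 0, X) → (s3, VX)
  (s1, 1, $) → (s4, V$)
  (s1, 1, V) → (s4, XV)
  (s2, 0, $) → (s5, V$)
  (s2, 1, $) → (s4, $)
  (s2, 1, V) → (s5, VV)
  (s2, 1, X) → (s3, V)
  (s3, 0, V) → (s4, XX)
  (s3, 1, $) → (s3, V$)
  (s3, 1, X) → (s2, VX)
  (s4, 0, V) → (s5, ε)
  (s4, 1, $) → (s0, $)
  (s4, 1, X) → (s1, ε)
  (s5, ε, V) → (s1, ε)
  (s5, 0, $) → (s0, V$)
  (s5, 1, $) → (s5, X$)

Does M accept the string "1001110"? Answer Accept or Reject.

(s0, 1001110, $) ⊢ (s0, 001110, XX$) ⊢ (s0, 01110, VVX$) ⊢ (s4, 1110, XVVX$) ⊢ (s1, 110, VVX$) ⊢ (s4, 10, XVVX$) ⊢ (s1, 0, VVX$) ⊢ (s3, ε, VX$)
All input consumed; state s3 ∈ F.

Accept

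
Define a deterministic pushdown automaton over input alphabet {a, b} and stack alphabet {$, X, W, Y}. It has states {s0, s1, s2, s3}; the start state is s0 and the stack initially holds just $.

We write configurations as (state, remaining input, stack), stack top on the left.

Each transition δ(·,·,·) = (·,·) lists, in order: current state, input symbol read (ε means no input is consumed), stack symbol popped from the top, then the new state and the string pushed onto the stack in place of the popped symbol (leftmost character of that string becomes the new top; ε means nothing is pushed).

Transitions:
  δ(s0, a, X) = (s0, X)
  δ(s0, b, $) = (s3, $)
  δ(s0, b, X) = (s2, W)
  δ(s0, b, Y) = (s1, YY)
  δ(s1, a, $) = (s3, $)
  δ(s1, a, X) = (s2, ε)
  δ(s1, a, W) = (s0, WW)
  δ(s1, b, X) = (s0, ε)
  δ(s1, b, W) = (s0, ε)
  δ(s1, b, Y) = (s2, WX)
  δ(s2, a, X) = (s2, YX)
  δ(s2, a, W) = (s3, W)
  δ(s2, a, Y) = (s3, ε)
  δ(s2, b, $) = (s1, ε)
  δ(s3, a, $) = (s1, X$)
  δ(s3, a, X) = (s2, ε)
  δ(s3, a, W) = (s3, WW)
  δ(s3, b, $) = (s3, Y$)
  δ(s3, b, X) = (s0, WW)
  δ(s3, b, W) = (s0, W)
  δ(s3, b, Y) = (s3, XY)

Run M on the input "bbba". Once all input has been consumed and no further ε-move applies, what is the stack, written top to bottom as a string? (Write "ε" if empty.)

(s0, bbba, $) ⊢ (s3, bba, $) ⊢ (s3, ba, Y$) ⊢ (s3, a, XY$) ⊢ (s2, ε, Y$)
All input consumed in state s2 with stack Y$.

Y$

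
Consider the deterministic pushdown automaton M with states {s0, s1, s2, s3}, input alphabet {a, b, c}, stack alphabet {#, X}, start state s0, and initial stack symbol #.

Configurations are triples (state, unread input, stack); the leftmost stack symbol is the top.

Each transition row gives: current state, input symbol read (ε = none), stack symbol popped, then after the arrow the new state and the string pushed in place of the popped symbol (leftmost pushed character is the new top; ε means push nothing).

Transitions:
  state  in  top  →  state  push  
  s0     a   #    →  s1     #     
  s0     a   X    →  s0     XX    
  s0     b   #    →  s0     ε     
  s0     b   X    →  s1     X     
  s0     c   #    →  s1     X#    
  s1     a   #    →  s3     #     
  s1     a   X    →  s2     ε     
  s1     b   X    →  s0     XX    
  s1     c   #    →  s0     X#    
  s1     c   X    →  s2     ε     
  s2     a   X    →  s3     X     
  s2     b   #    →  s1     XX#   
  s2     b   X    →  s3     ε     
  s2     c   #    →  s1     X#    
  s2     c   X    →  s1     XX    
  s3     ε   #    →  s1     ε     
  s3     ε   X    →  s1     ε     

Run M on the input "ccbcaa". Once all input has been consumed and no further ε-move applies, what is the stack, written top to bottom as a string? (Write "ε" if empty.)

ε

(s0, ccbcaa, #)
  read c, top #: go to s1, push X# → (s1, cbcaa, X#)
  read c, top X: go to s2, push ε → (s2, bcaa, #)
  read b, top #: go to s1, push XX# → (s1, caa, XX#)
  read c, top X: go to s2, push ε → (s2, aa, X#)
  read a, top X: go to s3, push X → (s3, a, X#)
  ε-move, top X: go to s1, push ε → (s1, a, #)
  read a, top #: go to s3, push # → (s3, ε, #)
  ε-move, top #: go to s1, push ε → (s1, ε, ε)
All input consumed in state s1 with stack ε.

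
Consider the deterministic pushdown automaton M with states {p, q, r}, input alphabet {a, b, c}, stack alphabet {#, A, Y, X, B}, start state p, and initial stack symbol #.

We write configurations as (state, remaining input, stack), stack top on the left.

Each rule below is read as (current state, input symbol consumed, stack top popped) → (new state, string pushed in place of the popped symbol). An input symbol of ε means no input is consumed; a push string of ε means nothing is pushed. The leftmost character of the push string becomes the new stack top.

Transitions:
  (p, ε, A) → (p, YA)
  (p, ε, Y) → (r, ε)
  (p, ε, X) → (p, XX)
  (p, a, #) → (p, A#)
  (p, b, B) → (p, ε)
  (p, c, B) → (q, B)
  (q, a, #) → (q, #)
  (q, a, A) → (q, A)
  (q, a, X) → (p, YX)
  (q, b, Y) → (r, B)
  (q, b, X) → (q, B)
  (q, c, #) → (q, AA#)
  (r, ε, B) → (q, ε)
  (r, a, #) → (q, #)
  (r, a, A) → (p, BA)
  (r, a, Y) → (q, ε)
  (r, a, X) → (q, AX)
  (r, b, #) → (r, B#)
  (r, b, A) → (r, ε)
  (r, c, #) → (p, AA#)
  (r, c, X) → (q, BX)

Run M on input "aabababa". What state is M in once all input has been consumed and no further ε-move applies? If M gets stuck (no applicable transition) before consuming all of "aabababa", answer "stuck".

p

(p, aabababa, #) ⊢ (p, abababa, A#) ⊢ (p, abababa, YA#) ⊢ (r, abababa, A#) ⊢ (p, bababa, BA#) ⊢ (p, ababa, A#) ⊢ (p, ababa, YA#) ⊢ (r, ababa, A#) ⊢ (p, baba, BA#) ⊢ (p, aba, A#) ⊢ (p, aba, YA#) ⊢ (r, aba, A#) ⊢ (p, ba, BA#) ⊢ (p, a, A#) ⊢ (p, a, YA#) ⊢ (r, a, A#) ⊢ (p, ε, BA#)
All input consumed; M is in state p.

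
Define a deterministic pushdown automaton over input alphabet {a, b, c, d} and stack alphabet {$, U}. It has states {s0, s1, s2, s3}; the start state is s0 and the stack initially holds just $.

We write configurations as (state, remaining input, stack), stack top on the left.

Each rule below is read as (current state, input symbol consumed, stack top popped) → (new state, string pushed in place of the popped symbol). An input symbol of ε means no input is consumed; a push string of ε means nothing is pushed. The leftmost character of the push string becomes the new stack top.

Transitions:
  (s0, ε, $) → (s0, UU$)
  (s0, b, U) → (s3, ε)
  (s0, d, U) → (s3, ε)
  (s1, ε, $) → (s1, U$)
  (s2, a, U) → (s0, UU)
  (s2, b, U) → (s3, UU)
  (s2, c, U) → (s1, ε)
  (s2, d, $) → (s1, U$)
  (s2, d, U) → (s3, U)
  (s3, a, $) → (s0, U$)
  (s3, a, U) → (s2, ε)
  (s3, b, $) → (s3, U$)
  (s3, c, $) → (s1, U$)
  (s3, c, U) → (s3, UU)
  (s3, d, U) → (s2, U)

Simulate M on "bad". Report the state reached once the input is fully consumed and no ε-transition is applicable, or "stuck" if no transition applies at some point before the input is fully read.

(s0, bad, $)
  ε-move, top $: go to s0, push UU$ → (s0, bad, UU$)
  read b, top U: go to s3, push ε → (s3, ad, U$)
  read a, top U: go to s2, push ε → (s2, d, $)
  read d, top $: go to s1, push U$ → (s1, ε, U$)
All input consumed; M is in state s1.

s1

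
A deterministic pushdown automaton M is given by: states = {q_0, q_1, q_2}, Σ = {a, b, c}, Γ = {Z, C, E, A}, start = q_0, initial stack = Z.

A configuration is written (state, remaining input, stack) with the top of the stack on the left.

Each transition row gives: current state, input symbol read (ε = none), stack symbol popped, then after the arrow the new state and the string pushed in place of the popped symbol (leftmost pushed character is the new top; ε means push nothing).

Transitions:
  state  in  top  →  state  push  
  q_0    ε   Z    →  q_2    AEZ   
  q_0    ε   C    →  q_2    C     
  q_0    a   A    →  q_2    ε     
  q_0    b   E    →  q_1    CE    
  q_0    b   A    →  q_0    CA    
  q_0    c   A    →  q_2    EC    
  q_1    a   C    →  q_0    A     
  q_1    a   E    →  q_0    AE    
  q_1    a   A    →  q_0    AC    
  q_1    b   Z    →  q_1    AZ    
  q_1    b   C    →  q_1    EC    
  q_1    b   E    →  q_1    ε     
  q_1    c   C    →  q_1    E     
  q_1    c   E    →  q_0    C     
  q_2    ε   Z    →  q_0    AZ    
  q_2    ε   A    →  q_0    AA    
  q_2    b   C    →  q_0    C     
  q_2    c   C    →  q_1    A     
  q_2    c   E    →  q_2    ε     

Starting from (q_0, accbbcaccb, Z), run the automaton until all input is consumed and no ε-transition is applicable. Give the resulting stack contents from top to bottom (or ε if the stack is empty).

CCAEZ

(q_0, accbbcaccb, Z) ⊢ (q_2, accbbcaccb, AEZ) ⊢ (q_0, accbbcaccb, AAEZ) ⊢ (q_2, ccbbcaccb, AEZ) ⊢ (q_0, ccbbcaccb, AAEZ) ⊢ (q_2, cbbcaccb, ECAEZ) ⊢ (q_2, bbcaccb, CAEZ) ⊢ (q_0, bcaccb, CAEZ) ⊢ (q_2, bcaccb, CAEZ) ⊢ (q_0, caccb, CAEZ) ⊢ (q_2, caccb, CAEZ) ⊢ (q_1, accb, AAEZ) ⊢ (q_0, ccb, ACAEZ) ⊢ (q_2, cb, ECCAEZ) ⊢ (q_2, b, CCAEZ) ⊢ (q_0, ε, CCAEZ) ⊢ (q_2, ε, CCAEZ)
All input consumed in state q_2 with stack CCAEZ.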